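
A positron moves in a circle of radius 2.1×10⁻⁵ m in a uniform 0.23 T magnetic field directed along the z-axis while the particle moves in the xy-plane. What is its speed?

From |q|vB = mv²/r, v = |q|Br/m.
v = (1.602×10⁻¹⁹)(0.23)(2.1×10⁻⁵)/9.109×10⁻³¹ ≈ 8.5×10⁵ m/s.

v ≈ 8.5×10⁵ m/s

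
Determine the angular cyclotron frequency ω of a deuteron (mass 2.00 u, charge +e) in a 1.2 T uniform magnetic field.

ω = |q|B/m.
ω = (1.602×10⁻¹⁹)(1.2)/3.322×10⁻²⁷ ≈ 5.8×10⁷ rad/s.

ω ≈ 5.8×10⁷ rad/s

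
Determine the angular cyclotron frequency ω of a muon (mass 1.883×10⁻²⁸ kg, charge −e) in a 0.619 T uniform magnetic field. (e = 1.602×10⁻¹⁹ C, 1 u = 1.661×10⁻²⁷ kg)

ω = |q|B/m.
ω = (1.602×10⁻¹⁹)(0.619)/1.883×10⁻²⁸ ≈ 5.27×10⁸ rad/s.

ω ≈ 5.27×10⁸ rad/s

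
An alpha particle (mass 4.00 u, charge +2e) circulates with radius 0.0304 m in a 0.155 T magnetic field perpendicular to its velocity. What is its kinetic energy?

v = |q|Br/m, then KE = ½mv² = (qBr)²/(2m).
v = (3.204×10⁻¹⁹)(0.155)(0.0304)/6.644×10⁻²⁷ ≈ 2.272×10⁵ m/s.
KE = ½(6.644×10⁻²⁷)(2.272×10⁵)² ≈ 1.72×10⁻¹⁶ J = 1070 eV.

KE ≈ 1070 eV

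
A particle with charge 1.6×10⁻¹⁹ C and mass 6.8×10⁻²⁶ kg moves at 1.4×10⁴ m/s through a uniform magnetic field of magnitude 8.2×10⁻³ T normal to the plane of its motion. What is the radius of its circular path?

The magnetic force provides the centripetal force: |q|vB = mv²/r.
r = mv/(|q|B) = (6.8×10⁻²⁶)(1.4×10⁴)/((1.6×10⁻¹⁹)(8.2×10⁻³)) ≈ 0.73 m.

r ≈ 0.73 m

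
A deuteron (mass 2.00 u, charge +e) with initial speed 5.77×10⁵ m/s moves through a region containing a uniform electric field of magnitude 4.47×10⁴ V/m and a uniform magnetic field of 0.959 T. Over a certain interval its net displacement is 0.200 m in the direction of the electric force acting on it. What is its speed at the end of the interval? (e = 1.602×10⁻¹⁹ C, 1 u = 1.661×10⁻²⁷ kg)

B does no work; ΔKE = |q|E d.
½mv_f² = ½mv₀² + |q|Ed = ½(3.322×10⁻²⁷)(5.77×10⁵)² + (1.602×10⁻¹⁹)(4.47×10⁴)(0.200) ≈ 5.530×10⁻¹⁶ J + 1.432×10⁻¹⁵ J ≈ 1.985×10⁻¹⁵ J.
v_f = √(2·1.985×10⁻¹⁵/3.322×10⁻²⁷) ≈ 1.09×10⁶ m/s.

v_f ≈ 1.09×10⁶ m/s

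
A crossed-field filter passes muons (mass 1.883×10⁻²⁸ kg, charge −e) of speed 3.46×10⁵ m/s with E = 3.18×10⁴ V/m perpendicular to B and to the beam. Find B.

B = 0.0919 T

Balance of forces in the selector: qE = qvB ⇒ B = E/v.
B = 3.18×10⁴/3.46×10⁵ = 0.0919 T.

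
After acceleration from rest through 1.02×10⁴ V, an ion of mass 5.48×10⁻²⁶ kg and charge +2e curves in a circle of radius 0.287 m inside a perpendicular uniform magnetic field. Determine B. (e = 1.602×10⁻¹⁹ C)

B ≈ 0.206 T

v = √(2|q|V/m) = √(2·3.204×10⁻¹⁹·1.02×10⁴/5.48×10⁻²⁶) ≈ 3.454×10⁵ m/s.
B = mv/(|q|r) = (5.48×10⁻²⁶)(3.454×10⁵)/((3.204×10⁻¹⁹)(0.287)) ≈ 0.206 T.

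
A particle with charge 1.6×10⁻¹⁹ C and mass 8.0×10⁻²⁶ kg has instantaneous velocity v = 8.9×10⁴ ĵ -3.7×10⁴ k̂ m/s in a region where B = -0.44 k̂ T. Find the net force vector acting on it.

F ≈ (-6.27×10⁻¹⁵, 0, 0) N

v×B = (-3.92×10⁴, 0, 0) N/C.
F = q v×B = (1.6×10⁻¹⁹ C)·(-3.92×10⁴, 0, 0) = (-6.27×10⁻¹⁵, 0, 0) N.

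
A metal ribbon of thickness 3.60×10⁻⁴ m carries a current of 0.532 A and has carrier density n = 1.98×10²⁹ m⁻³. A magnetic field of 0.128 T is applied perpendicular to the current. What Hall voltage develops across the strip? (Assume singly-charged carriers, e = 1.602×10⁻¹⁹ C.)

V_H ≈ 5.96×10⁻⁹ V

V_H = IB/(n e t).
V_H = (0.532)(0.128)/((1.98×10²⁹)(1.602×10⁻¹⁹)(3.60×10⁻⁴)) ≈ 5.96×10⁻⁹ V.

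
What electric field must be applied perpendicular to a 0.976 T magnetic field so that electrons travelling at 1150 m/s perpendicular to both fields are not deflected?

For straight-line motion qE = qvB, so E = vB.
E = 1150 × 0.976 = 1120 V/m.

E = 1120 V/m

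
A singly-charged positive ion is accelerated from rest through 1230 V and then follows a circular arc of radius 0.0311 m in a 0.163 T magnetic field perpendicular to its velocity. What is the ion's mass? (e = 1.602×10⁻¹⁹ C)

m ≈ 1.67×10⁻²⁷ kg

Combine |q|V = ½mv² and r = mv/(|q|B): eliminate v to get m = qB²r²/(2V).
m = (1.602×10⁻¹⁹)(0.163)²(0.0311)²/(2·1230) ≈ 1.67×10⁻²⁷ kg.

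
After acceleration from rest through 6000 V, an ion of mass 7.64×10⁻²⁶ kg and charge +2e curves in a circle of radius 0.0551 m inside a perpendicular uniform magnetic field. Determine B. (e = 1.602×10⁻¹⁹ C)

B ≈ 0.971 T

v = √(2|q|V/m) = √(2·3.204×10⁻¹⁹·6000/7.64×10⁻²⁶) ≈ 2.243×10⁵ m/s.
B = mv/(|q|r) = (7.64×10⁻²⁶)(2.243×10⁵)/((3.204×10⁻¹⁹)(0.0551)) ≈ 0.971 T.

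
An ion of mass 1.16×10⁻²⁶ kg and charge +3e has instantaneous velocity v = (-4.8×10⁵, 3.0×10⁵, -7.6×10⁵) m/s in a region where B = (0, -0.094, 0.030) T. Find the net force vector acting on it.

v×B = (-6.24×10⁴, 1.44×10⁴, 4.51×10⁴) N/C.
F = q v×B = (4.806×10⁻¹⁹ C)·(-6.24×10⁴, 1.44×10⁴, 4.51×10⁴) = (-3.00×10⁻¹⁴, 6.92×10⁻¹⁵, 2.17×10⁻¹⁴) N.

F ≈ (-3.00×10⁻¹⁴, 6.92×10⁻¹⁵, 2.17×10⁻¹⁴) N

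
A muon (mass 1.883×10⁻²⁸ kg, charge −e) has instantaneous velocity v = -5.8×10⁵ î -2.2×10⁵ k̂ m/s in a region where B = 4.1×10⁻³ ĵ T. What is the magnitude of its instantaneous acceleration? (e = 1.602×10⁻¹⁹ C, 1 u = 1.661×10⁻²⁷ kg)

v×B = (902, 0, -2380) N/C.
F = q v×B = (−1.602×10⁻¹⁹ C)·(902, 0, -2380) = (-1.45×10⁻¹⁶, 0, 3.81×10⁻¹⁶) N.
|a| = |F|/m = 4.074×10⁻¹⁶/1.883×10⁻²⁸ ≈ 2.16×10¹² m/s².

|a| ≈ 2.16×10¹² m/s²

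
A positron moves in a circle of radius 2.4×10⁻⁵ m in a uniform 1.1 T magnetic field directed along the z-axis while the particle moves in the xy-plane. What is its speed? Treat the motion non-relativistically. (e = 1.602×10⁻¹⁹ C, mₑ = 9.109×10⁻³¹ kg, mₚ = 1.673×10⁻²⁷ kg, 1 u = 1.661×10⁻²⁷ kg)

v ≈ 4.6×10⁶ m/s

From |q|vB = mv²/r, v = |q|Br/m.
v = (1.602×10⁻¹⁹)(1.1)(2.4×10⁻⁵)/9.109×10⁻³¹ ≈ 4.6×10⁶ m/s.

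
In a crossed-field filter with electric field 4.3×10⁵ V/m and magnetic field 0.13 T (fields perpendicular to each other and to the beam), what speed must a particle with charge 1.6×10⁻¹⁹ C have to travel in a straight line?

v = 3.3×10⁶ m/s

For undeflected motion the electric and magnetic forces balance: qE = qvB.
v = E/B = 4.3×10⁵/0.13 = 3.3×10⁶ m/s.
The result is independent of the particle's charge and mass.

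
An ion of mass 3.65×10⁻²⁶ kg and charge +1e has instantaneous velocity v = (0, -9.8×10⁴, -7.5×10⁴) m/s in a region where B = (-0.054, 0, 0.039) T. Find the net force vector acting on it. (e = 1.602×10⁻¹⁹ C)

v×B = (-3820, 4050, -5290) N/C.
F = q v×B = (1.602×10⁻¹⁹ C)·(-3820, 4050, -5290) = (-6.12×10⁻¹⁶, 6.49×10⁻¹⁶, -8.48×10⁻¹⁶) N.

F ≈ (-6.12×10⁻¹⁶, 6.49×10⁻¹⁶, -8.48×10⁻¹⁶) N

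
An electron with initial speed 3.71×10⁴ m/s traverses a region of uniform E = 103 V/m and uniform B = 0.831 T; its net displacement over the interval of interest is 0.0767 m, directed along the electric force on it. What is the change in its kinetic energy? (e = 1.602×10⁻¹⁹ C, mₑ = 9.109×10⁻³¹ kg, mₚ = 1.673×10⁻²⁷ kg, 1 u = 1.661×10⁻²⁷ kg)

The magnetic force is always ⟂ v and does no work; only the electric force changes KE.
ΔKE = F_E · d = |q|E d = (1.602×10⁻¹⁹)(103)(0.0767) ≈ 1.27×10⁻¹⁸ J.

ΔKE ≈ 1.27×10⁻¹⁸ J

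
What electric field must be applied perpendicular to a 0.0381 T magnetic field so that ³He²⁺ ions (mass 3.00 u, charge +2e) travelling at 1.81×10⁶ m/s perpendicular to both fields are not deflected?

E = 6.90×10⁴ V/m

For straight-line motion qE = qvB, so E = vB.
E = 1.81×10⁶ × 0.0381 = 6.90×10⁴ V/m.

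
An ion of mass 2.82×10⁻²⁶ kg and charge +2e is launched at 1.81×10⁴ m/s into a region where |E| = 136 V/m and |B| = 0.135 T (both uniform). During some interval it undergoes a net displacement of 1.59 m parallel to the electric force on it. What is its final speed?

v_f ≈ 7.24×10⁴ m/s

B does no work; ΔKE = |q|E d.
½mv_f² = ½mv₀² + |q|Ed = ½(2.82×10⁻²⁶)(1.81×10⁴)² + (3.204×10⁻¹⁹)(136)(1.59) ≈ 4.619×10⁻¹⁸ J + 6.928×10⁻¹⁷ J ≈ 7.390×10⁻¹⁷ J.
v_f = √(2·7.390×10⁻¹⁷/2.82×10⁻²⁶) ≈ 7.24×10⁴ m/s.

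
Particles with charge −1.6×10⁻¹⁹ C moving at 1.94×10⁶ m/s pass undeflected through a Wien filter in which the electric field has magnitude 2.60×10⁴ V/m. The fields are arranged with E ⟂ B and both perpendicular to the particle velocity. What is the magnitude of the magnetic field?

B = 0.0134 T

Balance of forces in the selector: qE = qvB ⇒ B = E/v.
B = 2.60×10⁴/1.94×10⁶ = 0.0134 T.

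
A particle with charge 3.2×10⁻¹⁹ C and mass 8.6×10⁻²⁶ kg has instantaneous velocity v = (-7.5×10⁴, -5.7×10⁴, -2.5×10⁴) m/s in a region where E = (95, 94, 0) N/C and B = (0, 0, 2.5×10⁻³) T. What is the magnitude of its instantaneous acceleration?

|a| ≈ 1.06×10⁹ m/s²

v×B = (-142, 188, 0) N/C.
E + v×B = (-47.5, 282, 0) N/C.
F = q(E + v×B) = (3.2×10⁻¹⁹ C)·(-47.5, 282, 0) = (-1.52×10⁻¹⁷, 9.01×10⁻¹⁷, 0) N.
|a| = |F|/m = 9.135×10⁻¹⁷/8.6×10⁻²⁶ ≈ 1.06×10⁹ m/s².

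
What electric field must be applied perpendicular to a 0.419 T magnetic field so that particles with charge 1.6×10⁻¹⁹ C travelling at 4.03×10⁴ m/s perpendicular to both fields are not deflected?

For straight-line motion qE = qvB, so E = vB.
E = 4.03×10⁴ × 0.419 = 1.69×10⁴ V/m.

E = 1.69×10⁴ V/m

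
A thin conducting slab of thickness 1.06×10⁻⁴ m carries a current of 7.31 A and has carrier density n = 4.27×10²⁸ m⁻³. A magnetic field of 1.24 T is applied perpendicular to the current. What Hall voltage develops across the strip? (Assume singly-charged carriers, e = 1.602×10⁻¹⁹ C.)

V_H = IB/(n e t).
V_H = (7.31)(1.24)/((4.27×10²⁸)(1.602×10⁻¹⁹)(1.06×10⁻⁴)) ≈ 1.25×10⁻⁵ V.

V_H ≈ 1.25×10⁻⁵ V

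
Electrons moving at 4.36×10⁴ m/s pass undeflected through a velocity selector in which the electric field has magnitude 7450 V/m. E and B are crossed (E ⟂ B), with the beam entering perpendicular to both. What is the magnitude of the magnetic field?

B = 0.171 T

Balance of forces in the selector: qE = qvB ⇒ B = E/v.
B = 7450/4.36×10⁴ = 0.171 T.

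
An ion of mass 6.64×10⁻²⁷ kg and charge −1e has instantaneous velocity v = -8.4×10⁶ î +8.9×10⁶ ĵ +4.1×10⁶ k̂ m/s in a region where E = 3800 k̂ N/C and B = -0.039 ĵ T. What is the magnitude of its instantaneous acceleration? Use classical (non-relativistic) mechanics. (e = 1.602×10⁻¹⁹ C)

|a| ≈ 8.88×10¹² m/s²

v×B = (1.60×10⁵, 0, 3.28×10⁵) N/C.
E + v×B = (1.60×10⁵, 0, 3.31×10⁵) N/C.
F = q(E + v×B) = (−1.602×10⁻¹⁹ C)·(1.60×10⁵, 0, 3.31×10⁵) = (-2.56×10⁻¹⁴, 0, -5.31×10⁻¹⁴) N.
|a| = |F|/m = 5.895×10⁻¹⁴/6.64×10⁻²⁷ ≈ 8.88×10¹² m/s².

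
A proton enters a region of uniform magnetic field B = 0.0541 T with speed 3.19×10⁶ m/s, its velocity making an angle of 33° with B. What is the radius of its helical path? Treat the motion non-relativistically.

r ≈ 0.335 m

v⊥ = v sinθ = 3.19×10⁶·sin33° ≈ 1.737×10⁶ m/s.
r = m v⊥/(|q|B) = (1.673×10⁻²⁷)(1.737×10⁶)/((1.602×10⁻¹⁹)(0.0541)) ≈ 0.335 m.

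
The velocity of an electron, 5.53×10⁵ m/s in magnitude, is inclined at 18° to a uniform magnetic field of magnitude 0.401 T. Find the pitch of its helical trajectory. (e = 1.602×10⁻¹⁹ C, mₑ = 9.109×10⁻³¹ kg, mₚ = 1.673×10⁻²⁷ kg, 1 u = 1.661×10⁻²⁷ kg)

v∥ = v cosθ = 5.53×10⁵·cos18° ≈ 5.259×10⁵ m/s.
T = 2πm/(|q|B) = 2π(9.109×10⁻³¹)/((1.602×10⁻¹⁹)(0.401)) ≈ 8.909×10⁻¹¹ s.
pitch = v∥ T = (5.259×10⁵)(8.909×10⁻¹¹) ≈ 4.69×10⁻⁵ m.

p ≈ 4.69×10⁻⁵ m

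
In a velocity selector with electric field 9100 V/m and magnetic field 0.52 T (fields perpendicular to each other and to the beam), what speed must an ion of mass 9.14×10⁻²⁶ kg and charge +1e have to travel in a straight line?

v = 1.8×10⁴ m/s

Zero net Lorentz force requires |qE| = |q v×B|, i.e. E = vB.
v = E/B = 9100/0.52 = 1.8×10⁴ m/s.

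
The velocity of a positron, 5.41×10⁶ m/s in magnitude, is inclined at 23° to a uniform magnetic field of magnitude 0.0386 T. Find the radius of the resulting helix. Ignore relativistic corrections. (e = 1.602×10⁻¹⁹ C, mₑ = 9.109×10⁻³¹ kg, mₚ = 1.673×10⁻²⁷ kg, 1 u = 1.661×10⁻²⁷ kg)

r ≈ 3.11×10⁻⁴ m

v⊥ = v sinθ = 5.41×10⁶·sin23° ≈ 2.114×10⁶ m/s.
r = m v⊥/(|q|B) = (9.109×10⁻³¹)(2.114×10⁶)/((1.602×10⁻¹⁹)(0.0386)) ≈ 3.11×10⁻⁴ m.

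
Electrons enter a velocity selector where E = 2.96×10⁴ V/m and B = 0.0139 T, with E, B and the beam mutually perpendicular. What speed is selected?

v = 2.13×10⁶ m/s

For undeflected motion the electric and magnetic forces balance: qE = qvB.
v = E/B = 2.96×10⁴/0.0139 = 2.13×10⁶ m/s.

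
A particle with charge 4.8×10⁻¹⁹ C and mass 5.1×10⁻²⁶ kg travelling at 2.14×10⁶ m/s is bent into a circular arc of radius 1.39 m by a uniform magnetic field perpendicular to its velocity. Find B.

From |q|vB = mv²/r, B = mv/(|q|r).
B = (5.1×10⁻²⁶)(2.14×10⁶)/((4.8×10⁻¹⁹)(1.39)) ≈ 0.164 T.

B ≈ 0.164 T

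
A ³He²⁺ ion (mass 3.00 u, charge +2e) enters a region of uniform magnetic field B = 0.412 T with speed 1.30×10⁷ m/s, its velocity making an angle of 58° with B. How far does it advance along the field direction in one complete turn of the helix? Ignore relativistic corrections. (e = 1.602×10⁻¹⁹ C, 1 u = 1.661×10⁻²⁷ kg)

v∥ = v cosθ = 1.30×10⁷·cos58° ≈ 6.889×10⁶ m/s.
T = 2πm/(|q|B) = 2π(4.983×10⁻²⁷)/((3.204×10⁻¹⁹)(0.412)) ≈ 2.372×10⁻⁷ s.
pitch = v∥ T = (6.889×10⁶)(2.372×10⁻⁷) ≈ 1.63 m.

p ≈ 1.63 m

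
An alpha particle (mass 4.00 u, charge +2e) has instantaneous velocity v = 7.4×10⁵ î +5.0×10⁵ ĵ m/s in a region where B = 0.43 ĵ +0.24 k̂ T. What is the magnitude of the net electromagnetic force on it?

|F| ≈ 1.23×10⁻¹³ N

v×B = (1.20×10⁵, -1.78×10⁵, 3.18×10⁵) N/C.
F = q v×B = (3.204×10⁻¹⁹ C)·(1.20×10⁵, -1.78×10⁵, 3.18×10⁵) = (3.84×10⁻¹⁴, -5.69×10⁻¹⁴, 1.02×10⁻¹³) N.
|F| = 1.23×10⁻¹³ N.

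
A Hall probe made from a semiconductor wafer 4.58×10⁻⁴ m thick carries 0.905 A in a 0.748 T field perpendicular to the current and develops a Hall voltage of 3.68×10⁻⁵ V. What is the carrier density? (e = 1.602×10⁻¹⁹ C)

From V_H = IB/(n e t), n = IB/(V_H e t).
n = (0.905)(0.748)/((3.68×10⁻⁵)(1.602×10⁻¹⁹)(4.58×10⁻⁴)) ≈ 2.51×10²⁶ m⁻³.

n ≈ 2.51×10²⁶ m⁻³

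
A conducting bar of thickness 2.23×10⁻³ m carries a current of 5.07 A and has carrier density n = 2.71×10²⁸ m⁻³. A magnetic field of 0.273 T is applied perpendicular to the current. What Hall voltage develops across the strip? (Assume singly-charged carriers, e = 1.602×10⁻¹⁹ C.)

V_H = IB/(n e t).
V_H = (5.07)(0.273)/((2.71×10²⁸)(1.602×10⁻¹⁹)(2.23×10⁻³)) ≈ 1.43×10⁻⁷ V.

V_H ≈ 1.43×10⁻⁷ V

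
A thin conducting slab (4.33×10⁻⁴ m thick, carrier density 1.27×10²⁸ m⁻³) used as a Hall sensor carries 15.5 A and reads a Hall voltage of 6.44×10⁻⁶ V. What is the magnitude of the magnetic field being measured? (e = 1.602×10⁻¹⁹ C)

From V_H = IB/(n e t), B = V_H n e t / I.
B = (6.44×10⁻⁶)(1.27×10²⁸)(1.602×10⁻¹⁹)(4.33×10⁻⁴)/15.5 ≈ 0.366 T.

B ≈ 0.366 T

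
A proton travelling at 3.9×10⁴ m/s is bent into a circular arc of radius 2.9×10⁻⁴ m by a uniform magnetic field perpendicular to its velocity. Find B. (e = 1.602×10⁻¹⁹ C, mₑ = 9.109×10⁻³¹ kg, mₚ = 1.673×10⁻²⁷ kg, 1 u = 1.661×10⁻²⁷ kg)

From |q|vB = mv²/r, B = mv/(|q|r).
B = (1.673×10⁻²⁷)(3.9×10⁴)/((1.602×10⁻¹⁹)(2.9×10⁻⁴)) ≈ 1.4 T.

B ≈ 1.4 T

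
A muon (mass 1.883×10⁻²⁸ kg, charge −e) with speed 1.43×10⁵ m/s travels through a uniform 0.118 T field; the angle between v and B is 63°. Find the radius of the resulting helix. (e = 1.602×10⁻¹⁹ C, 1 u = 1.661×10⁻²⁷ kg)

r ≈ 1.27×10⁻³ m

v⊥ = v sinθ = 1.43×10⁵·sin63° ≈ 1.274×10⁵ m/s.
r = m v⊥/(|q|B) = (1.883×10⁻²⁸)(1.274×10⁵)/((1.602×10⁻¹⁹)(0.118)) ≈ 1.27×10⁻³ m.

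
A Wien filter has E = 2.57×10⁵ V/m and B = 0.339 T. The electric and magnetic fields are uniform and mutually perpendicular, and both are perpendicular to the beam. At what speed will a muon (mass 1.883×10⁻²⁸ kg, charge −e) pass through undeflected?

Zero net Lorentz force requires |qE| = |q v×B|, i.e. E = vB.
v = E/B = 2.57×10⁵/0.339 = 7.58×10⁵ m/s.

v = 7.58×10⁵ m/s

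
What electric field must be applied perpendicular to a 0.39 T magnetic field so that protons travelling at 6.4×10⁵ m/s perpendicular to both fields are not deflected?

For straight-line motion qE = qvB, so E = vB.
E = 6.4×10⁵ × 0.39 = 2.5×10⁵ V/m.

E = 2.5×10⁵ V/m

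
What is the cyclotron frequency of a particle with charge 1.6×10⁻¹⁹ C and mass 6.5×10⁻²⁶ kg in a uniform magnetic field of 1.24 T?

f ≈ 4.86×10⁵ Hz

f = |q|B/(2πm).
f = (1.6×10⁻¹⁹)(1.24)/(2π·6.5×10⁻²⁶) ≈ 4.86×10⁵ Hz.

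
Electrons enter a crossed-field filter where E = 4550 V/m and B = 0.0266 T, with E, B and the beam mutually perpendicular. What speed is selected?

v = 1.71×10⁵ m/s

Straight-line motion ⇒ electric and magnetic forces cancel, so E = vB.
v = E/B = 4550/0.0266 = 1.71×10⁵ m/s.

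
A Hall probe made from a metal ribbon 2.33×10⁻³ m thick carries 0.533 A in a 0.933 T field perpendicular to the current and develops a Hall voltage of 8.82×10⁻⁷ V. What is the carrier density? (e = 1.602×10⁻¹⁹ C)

n ≈ 1.51×10²⁷ m⁻³

From V_H = IB/(n e t), n = IB/(V_H e t).
n = (0.533)(0.933)/((8.82×10⁻⁷)(1.602×10⁻¹⁹)(2.33×10⁻³)) ≈ 1.51×10²⁷ m⁻³.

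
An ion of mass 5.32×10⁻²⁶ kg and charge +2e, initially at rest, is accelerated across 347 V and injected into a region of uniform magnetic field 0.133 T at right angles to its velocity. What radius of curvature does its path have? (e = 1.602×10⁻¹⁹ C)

r ≈ 0.0807 m

Acceleration: |q|V = ½mv² ⇒ v = √(2|q|V/m) = √(2·3.204×10⁻¹⁹·347/5.32×10⁻²⁶) ≈ 6.465×10⁴ m/s.
In the field: r = mv/(|q|B) = (5.32×10⁻²⁶)(6.465×10⁴)/((3.204×10⁻¹⁹)(0.133)) ≈ 0.0807 m.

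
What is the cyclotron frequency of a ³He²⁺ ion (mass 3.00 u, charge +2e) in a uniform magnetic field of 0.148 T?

f = |q|B/(2πm).
f = (3.204×10⁻¹⁹)(0.148)/(2π·4.983×10⁻²⁷) ≈ 1.51×10⁶ Hz.

f ≈ 1.51×10⁶ Hz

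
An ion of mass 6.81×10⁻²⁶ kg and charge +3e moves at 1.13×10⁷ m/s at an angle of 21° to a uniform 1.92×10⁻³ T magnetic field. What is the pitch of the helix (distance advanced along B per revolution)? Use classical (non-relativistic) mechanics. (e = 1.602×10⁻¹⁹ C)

p ≈ 4890 m

v∥ = v cosθ = 1.13×10⁷·cos21° ≈ 1.055×10⁷ m/s.
T = 2πm/(|q|B) = 2π(6.81×10⁻²⁶)/((4.806×10⁻¹⁹)(1.92×10⁻³)) ≈ 4.637×10⁻⁴ s.
pitch = v∥ T = (1.055×10⁷)(4.637×10⁻⁴) ≈ 4890 m.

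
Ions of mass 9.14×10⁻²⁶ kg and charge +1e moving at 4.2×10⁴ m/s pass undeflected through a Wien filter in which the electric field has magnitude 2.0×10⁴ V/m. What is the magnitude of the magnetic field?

Balance of forces in the selector: qE = qvB ⇒ B = E/v.
B = 2.0×10⁴/4.2×10⁴ = 0.48 T.

B = 0.48 T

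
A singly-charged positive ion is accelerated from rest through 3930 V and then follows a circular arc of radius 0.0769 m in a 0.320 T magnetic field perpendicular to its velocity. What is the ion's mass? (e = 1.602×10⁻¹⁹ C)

Combine |q|V = ½mv² and r = mv/(|q|B): eliminate v to get m = qB²r²/(2V).
m = (1.602×10⁻¹⁹)(0.320)²(0.0769)²/(2·3930) ≈ 1.23×10⁻²⁶ kg.

m ≈ 1.23×10⁻²⁶ kg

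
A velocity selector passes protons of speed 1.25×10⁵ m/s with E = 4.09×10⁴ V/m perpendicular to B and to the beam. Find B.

Balance of forces in the selector: qE = qvB ⇒ B = E/v.
B = 4.09×10⁴/1.25×10⁵ = 0.327 T.

B = 0.327 T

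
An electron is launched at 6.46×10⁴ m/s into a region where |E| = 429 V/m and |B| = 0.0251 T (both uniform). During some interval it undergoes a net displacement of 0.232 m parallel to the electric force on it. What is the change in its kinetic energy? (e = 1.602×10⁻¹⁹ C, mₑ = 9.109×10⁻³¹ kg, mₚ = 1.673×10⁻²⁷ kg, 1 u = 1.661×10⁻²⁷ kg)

The magnetic force is always ⟂ v and does no work; only the electric force changes KE.
ΔKE = F_E · d = |q|E d = (1.602×10⁻¹⁹)(429)(0.232) ≈ 1.59×10⁻¹⁷ J.

ΔKE ≈ 1.59×10⁻¹⁷ J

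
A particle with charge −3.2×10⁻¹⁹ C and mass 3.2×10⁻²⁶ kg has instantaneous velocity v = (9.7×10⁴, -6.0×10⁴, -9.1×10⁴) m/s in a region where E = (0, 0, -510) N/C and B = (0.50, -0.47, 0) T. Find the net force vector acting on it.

F ≈ (1.37×10⁻¹⁴, 1.46×10⁻¹⁴, 5.15×10⁻¹⁵) N

v×B = (-4.28×10⁴, -4.55×10⁴, -1.56×10⁴) N/C.
E + v×B = (-4.28×10⁴, -4.55×10⁴, -1.61×10⁴) N/C.
F = q(E + v×B) = (−3.2×10⁻¹⁹ C)·(-4.28×10⁴, -4.55×10⁴, -1.61×10⁴) = (1.37×10⁻¹⁴, 1.46×10⁻¹⁴, 5.15×10⁻¹⁵) N.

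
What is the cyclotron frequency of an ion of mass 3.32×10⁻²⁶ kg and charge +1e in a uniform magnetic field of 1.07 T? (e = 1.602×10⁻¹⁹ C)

f = |q|B/(2πm).
f = (1.602×10⁻¹⁹)(1.07)/(2π·3.32×10⁻²⁶) ≈ 8.22×10⁵ Hz.

f ≈ 8.22×10⁵ Hz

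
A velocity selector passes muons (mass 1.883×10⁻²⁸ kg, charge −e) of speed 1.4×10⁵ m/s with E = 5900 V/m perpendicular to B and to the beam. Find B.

Balance of forces in the selector: qE = qvB ⇒ B = E/v.
B = 5900/1.4×10⁵ = 0.042 T.

B = 0.042 T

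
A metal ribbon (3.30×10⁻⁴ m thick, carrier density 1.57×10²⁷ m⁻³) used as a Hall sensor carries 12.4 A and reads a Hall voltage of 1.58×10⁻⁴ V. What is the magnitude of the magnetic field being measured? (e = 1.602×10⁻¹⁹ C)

From V_H = IB/(n e t), B = V_H n e t / I.
B = (1.58×10⁻⁴)(1.57×10²⁷)(1.602×10⁻¹⁹)(3.30×10⁻⁴)/12.4 ≈ 1.06 T.

B ≈ 1.06 T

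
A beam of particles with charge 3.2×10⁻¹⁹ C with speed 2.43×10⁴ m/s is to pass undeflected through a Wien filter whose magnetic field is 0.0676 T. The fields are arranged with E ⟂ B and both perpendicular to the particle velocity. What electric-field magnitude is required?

For straight-line motion qE = qvB, so E = vB.
E = 2.43×10⁴ × 0.0676 = 1640 V/m.

E = 1640 V/m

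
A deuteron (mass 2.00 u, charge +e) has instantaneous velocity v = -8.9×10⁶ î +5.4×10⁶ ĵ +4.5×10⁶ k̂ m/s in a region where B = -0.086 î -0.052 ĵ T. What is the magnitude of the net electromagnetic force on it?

|F| ≈ 1.65×10⁻¹³ N

v×B = (2.34×10⁵, -3.87×10⁵, 9.27×10⁵) N/C.
F = q v×B = (1.602×10⁻¹⁹ C)·(2.34×10⁵, -3.87×10⁵, 9.27×10⁵) = (3.75×10⁻¹⁴, -6.20×10⁻¹⁴, 1.49×10⁻¹³) N.
|F| = 1.65×10⁻¹³ N.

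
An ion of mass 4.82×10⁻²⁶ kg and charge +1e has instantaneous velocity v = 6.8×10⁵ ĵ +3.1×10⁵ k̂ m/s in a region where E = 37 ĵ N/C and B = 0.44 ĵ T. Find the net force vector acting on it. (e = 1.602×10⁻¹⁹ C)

v×B = (-1.36×10⁵, 0, 0) N/C.
E + v×B = (-1.36×10⁵, 37.0, 0) N/C.
F = q(E + v×B) = (1.602×10⁻¹⁹ C)·(-1.36×10⁵, 37.0, 0) = (-2.19×10⁻¹⁴, 5.93×10⁻¹⁸, 0) N.

F ≈ (-2.19×10⁻¹⁴, 5.93×10⁻¹⁸, 0) N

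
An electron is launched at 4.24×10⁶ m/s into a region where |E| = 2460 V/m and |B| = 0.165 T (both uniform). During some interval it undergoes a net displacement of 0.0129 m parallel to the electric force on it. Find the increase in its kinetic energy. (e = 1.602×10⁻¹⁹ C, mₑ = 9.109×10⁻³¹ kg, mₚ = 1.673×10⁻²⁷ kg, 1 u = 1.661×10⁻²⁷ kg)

The magnetic force is always ⟂ v and does no work; only the electric force changes KE.
ΔKE = F_E · d = |q|E d = (1.602×10⁻¹⁹)(2460)(0.0129) ≈ 5.08×10⁻¹⁸ J.

ΔKE ≈ 5.08×10⁻¹⁸ J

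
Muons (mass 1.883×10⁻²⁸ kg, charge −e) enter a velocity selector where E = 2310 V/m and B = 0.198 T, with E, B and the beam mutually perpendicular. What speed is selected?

Zero net Lorentz force requires |qE| = |q v×B|, i.e. E = vB.
v = E/B = 2310/0.198 = 1.17×10⁴ m/s.
The result is independent of the particle's charge and mass.

v = 1.17×10⁴ m/s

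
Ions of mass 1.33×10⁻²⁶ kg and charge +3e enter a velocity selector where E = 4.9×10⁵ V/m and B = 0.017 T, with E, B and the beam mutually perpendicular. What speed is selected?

v = 2.9×10⁷ m/s

Straight-line motion ⇒ electric and magnetic forces cancel, so E = vB.
v = E/B = 4.9×10⁵/0.017 = 2.9×10⁷ m/s.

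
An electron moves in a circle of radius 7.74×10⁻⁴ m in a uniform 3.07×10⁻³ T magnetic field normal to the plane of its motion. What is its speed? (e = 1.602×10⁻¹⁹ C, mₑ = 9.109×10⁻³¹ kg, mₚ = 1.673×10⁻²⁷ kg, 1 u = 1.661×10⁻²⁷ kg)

From |q|vB = mv²/r, v = |q|Br/m.
v = (1.602×10⁻¹⁹)(3.07×10⁻³)(7.74×10⁻⁴)/9.109×10⁻³¹ ≈ 4.18×10⁵ m/s.

v ≈ 4.18×10⁵ m/s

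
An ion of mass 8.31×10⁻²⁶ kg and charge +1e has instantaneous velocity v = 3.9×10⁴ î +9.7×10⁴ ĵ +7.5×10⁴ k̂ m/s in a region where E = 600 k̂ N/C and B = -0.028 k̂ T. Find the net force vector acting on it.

F ≈ (-4.35×10⁻¹⁶, 1.75×10⁻¹⁶, 9.61×10⁻¹⁷) N

v×B = (-2720, 1090, 0) N/C.
E + v×B = (-2720, 1090, 600) N/C.
F = q(E + v×B) = (1.602×10⁻¹⁹ C)·(-2720, 1090, 600) = (-4.35×10⁻¹⁶, 1.75×10⁻¹⁶, 9.61×10⁻¹⁷) N.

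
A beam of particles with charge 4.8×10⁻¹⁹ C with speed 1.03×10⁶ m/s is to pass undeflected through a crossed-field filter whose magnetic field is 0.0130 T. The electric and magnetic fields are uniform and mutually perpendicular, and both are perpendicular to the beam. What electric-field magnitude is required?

For straight-line motion qE = qvB, so E = vB.
E = 1.03×10⁶ × 0.0130 = 1.34×10⁴ V/m.

E = 1.34×10⁴ V/m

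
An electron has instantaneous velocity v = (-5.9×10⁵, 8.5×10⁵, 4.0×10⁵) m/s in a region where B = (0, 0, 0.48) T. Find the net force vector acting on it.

F ≈ (-6.54×10⁻¹⁴, -4.54×10⁻¹⁴, 0) N

v×B = (4.08×10⁵, 2.83×10⁵, 0) N/C.
F = q v×B = (−1.602×10⁻¹⁹ C)·(4.08×10⁵, 2.83×10⁵, 0) = (-6.54×10⁻¹⁴, -4.54×10⁻¹⁴, 0) N.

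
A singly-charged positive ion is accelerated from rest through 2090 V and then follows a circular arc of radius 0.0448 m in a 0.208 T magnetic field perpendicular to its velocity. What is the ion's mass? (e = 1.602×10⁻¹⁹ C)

Combine |q|V = ½mv² and r = mv/(|q|B): eliminate v to get m = qB²r²/(2V).
m = (1.602×10⁻¹⁹)(0.208)²(0.0448)²/(2·2090) ≈ 3.33×10⁻²⁷ kg.

m ≈ 3.33×10⁻²⁷ kg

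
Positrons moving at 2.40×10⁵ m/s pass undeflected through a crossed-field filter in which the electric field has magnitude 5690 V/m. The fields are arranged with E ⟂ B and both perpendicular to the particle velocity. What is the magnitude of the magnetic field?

B = 0.0237 T

Balance of forces in the selector: qE = qvB ⇒ B = E/v.
B = 5690/2.40×10⁵ = 0.0237 T.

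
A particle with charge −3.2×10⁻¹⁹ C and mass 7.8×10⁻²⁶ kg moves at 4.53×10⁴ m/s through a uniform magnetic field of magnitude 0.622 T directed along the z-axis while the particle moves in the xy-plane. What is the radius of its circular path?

The magnetic force provides the centripetal force: |q|vB = mv²/r.
r = mv/(|q|B) = (7.8×10⁻²⁶)(4.53×10⁴)/((3.2×10⁻¹⁹)(0.622)) ≈ 0.0178 m.

r ≈ 0.0178 m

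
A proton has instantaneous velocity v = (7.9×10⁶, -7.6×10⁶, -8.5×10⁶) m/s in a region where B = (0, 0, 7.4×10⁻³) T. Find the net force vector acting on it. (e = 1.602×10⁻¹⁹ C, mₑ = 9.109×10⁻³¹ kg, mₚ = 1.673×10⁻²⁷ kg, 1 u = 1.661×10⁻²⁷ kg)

F ≈ (-9.01×10⁻¹⁵, -9.37×10⁻¹⁵, 0) N

v×B = (-5.62×10⁴, -5.85×10⁴, 0) N/C.
F = q v×B = (1.602×10⁻¹⁹ C)·(-5.62×10⁴, -5.85×10⁴, 0) = (-9.01×10⁻¹⁵, -9.37×10⁻¹⁵, 0) N.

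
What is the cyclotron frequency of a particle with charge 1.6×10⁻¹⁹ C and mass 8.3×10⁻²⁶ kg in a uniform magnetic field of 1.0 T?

f = |q|B/(2πm).
f = (1.6×10⁻¹⁹)(1.0)/(2π·8.3×10⁻²⁶) ≈ 3.1×10⁵ Hz.

f ≈ 3.1×10⁵ Hz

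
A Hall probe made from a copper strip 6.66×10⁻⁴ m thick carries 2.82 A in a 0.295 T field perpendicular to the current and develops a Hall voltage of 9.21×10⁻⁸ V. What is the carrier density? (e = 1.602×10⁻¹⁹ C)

n ≈ 8.47×10²⁸ m⁻³

From V_H = IB/(n e t), n = IB/(V_H e t).
n = (2.82)(0.295)/((9.21×10⁻⁸)(1.602×10⁻¹⁹)(6.66×10⁻⁴)) ≈ 8.47×10²⁸ m⁻³.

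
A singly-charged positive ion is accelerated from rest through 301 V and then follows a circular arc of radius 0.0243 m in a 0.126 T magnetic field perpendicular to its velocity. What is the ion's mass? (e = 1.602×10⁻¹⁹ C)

Combine |q|V = ½mv² and r = mv/(|q|B): eliminate v to get m = qB²r²/(2V).
m = (1.602×10⁻¹⁹)(0.126)²(0.0243)²/(2·301) ≈ 2.49×10⁻²⁷ kg.

m ≈ 2.49×10⁻²⁷ kg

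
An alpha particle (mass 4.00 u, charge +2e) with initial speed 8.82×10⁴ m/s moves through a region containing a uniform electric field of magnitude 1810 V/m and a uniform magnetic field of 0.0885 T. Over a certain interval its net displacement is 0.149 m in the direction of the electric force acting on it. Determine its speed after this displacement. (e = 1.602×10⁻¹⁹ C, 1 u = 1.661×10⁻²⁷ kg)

B does no work; ΔKE = |q|E d.
½mv_f² = ½mv₀² + |q|Ed = ½(6.644×10⁻²⁷)(8.82×10⁴)² + (3.204×10⁻¹⁹)(1810)(0.149) ≈ 2.584×10⁻¹⁷ J + 8.641×10⁻¹⁷ J ≈ 1.123×10⁻¹⁶ J.
v_f = √(2·1.123×10⁻¹⁶/6.644×10⁻²⁷) ≈ 1.84×10⁵ m/s.

v_f ≈ 1.84×10⁵ m/s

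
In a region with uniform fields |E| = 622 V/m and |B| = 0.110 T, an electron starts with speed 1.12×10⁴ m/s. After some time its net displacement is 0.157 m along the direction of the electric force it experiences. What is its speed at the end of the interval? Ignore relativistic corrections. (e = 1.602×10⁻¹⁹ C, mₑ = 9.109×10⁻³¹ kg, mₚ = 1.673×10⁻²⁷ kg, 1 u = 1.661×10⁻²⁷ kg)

B does no work; ΔKE = |q|E d.
½mv_f² = ½mv₀² + |q|Ed = ½(9.109×10⁻³¹)(1.12×10⁴)² + (1.602×10⁻¹⁹)(622)(0.157) ≈ 5.713×10⁻²³ J + 1.564×10⁻¹⁷ J ≈ 1.564×10⁻¹⁷ J.
v_f = √(2·1.564×10⁻¹⁷/9.109×10⁻³¹) ≈ 5.86×10⁶ m/s.

v_f ≈ 5.86×10⁶ m/s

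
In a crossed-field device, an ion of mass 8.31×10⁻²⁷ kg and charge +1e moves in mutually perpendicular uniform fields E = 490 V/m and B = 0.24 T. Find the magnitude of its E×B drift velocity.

v_d ≈ 2000 m/s

The E×B drift speed is v_d = E/B.
v_d = 490/0.24 = 2000 m/s.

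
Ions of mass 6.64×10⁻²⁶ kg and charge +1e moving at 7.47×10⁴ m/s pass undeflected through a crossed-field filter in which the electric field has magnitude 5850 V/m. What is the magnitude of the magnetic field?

Balance of forces in the selector: qE = qvB ⇒ B = E/v.
B = 5850/7.47×10⁴ = 0.0783 T.

B = 0.0783 T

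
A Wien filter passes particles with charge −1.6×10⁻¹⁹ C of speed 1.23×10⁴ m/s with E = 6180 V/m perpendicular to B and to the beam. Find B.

B = 0.502 T

Balance of forces in the selector: qE = qvB ⇒ B = E/v.
B = 6180/1.23×10⁴ = 0.502 T.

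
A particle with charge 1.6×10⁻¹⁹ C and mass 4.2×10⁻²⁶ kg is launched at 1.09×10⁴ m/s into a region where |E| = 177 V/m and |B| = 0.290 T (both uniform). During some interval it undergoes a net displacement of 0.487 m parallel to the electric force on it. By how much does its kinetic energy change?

The magnetic force is always ⟂ v and does no work; only the electric force changes KE.
ΔKE = F_E · d = |q|E d = (1.6×10⁻¹⁹)(177)(0.487) ≈ 1.38×10⁻¹⁷ J.

ΔKE ≈ 1.38×10⁻¹⁷ J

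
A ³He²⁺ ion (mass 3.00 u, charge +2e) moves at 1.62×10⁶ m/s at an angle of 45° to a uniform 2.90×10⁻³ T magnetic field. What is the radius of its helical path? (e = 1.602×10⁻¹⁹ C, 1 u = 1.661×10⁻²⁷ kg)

r ≈ 6.14 m

v⊥ = v sinθ = 1.62×10⁶·sin45° ≈ 1.146×10⁶ m/s.
r = m v⊥/(|q|B) = (4.983×10⁻²⁷)(1.146×10⁶)/((3.204×10⁻¹⁹)(2.90×10⁻³)) ≈ 6.14 m.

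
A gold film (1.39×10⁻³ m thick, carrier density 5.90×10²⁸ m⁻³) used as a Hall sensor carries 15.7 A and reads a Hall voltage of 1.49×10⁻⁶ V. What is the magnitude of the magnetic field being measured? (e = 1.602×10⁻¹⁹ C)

From V_H = IB/(n e t), B = V_H n e t / I.
B = (1.49×10⁻⁶)(5.90×10²⁸)(1.602×10⁻¹⁹)(1.39×10⁻³)/15.7 ≈ 1.25 T.

B ≈ 1.25 T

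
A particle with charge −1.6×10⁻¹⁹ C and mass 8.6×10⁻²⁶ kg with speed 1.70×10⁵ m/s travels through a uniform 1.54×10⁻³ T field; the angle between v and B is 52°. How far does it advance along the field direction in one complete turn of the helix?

v∥ = v cosθ = 1.70×10⁵·cos52° ≈ 1.047×10⁵ m/s.
T = 2πm/(|q|B) = 2π(8.6×10⁻²⁶)/((1.6×10⁻¹⁹)(1.54×10⁻³)) ≈ 2.193×10⁻³ s.
pitch = v∥ T = (1.047×10⁵)(2.193×10⁻³) ≈ 230 m.

p ≈ 230 m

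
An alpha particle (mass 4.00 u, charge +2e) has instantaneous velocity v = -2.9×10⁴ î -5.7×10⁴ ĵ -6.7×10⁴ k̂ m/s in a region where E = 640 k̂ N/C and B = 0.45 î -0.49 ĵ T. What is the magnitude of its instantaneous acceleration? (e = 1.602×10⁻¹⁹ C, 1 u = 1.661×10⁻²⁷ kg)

v×B = (-3.28×10⁴, -3.02×10⁴, 3.99×10⁴) N/C.
E + v×B = (-3.28×10⁴, -3.02×10⁴, 4.05×10⁴) N/C.
F = q(E + v×B) = (3.204×10⁻¹⁹ C)·(-3.28×10⁴, -3.02×10⁴, 4.05×10⁴) = (-1.05×10⁻¹⁴, -9.66×10⁻¹⁵, 1.30×10⁻¹⁴) N.
|a| = |F|/m = 1.930×10⁻¹⁴/6.644×10⁻²⁷ ≈ 2.90×10¹² m/s².

|a| ≈ 2.90×10¹² m/s²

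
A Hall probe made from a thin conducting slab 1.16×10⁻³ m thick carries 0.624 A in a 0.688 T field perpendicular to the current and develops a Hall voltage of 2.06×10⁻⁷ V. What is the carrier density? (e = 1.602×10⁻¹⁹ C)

n ≈ 1.12×10²⁸ m⁻³

From V_H = IB/(n e t), n = IB/(V_H e t).
n = (0.624)(0.688)/((2.06×10⁻⁷)(1.602×10⁻¹⁹)(1.16×10⁻³)) ≈ 1.12×10²⁸ m⁻³.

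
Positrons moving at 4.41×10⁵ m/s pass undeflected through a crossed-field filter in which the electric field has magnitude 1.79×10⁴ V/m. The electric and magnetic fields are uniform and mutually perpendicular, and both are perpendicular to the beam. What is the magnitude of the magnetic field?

B = 0.0406 T

Balance of forces in the selector: qE = qvB ⇒ B = E/v.
B = 1.79×10⁴/4.41×10⁵ = 0.0406 T.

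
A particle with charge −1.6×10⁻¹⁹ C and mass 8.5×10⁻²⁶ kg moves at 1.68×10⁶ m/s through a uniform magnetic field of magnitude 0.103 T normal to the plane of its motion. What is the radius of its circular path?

r ≈ 8.67 m

The magnetic force provides the centripetal force: |q|vB = mv²/r.
r = mv/(|q|B) = (8.5×10⁻²⁶)(1.68×10⁶)/((1.6×10⁻¹⁹)(0.103)) ≈ 8.67 m.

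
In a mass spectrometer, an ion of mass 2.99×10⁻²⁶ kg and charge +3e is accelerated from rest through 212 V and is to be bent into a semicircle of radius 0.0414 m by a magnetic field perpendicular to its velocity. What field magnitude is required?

B ≈ 0.124 T

v = √(2|q|V/m) = √(2·4.806×10⁻¹⁹·212/2.99×10⁻²⁶) ≈ 8.255×10⁴ m/s.
B = mv/(|q|r) = (2.99×10⁻²⁶)(8.255×10⁴)/((4.806×10⁻¹⁹)(0.0414)) ≈ 0.124 T.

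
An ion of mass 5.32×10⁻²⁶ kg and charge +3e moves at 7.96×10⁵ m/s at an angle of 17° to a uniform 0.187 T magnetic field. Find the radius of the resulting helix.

r ≈ 0.138 m

v⊥ = v sinθ = 7.96×10⁵·sin17° ≈ 2.327×10⁵ m/s.
r = m v⊥/(|q|B) = (5.32×10⁻²⁶)(2.327×10⁵)/((4.806×10⁻¹⁹)(0.187)) ≈ 0.138 m.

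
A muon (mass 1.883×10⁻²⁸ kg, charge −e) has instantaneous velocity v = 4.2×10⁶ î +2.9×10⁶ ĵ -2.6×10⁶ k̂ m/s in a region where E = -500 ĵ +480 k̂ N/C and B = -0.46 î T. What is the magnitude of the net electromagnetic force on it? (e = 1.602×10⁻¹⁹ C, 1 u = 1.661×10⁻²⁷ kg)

|F| ≈ 2.87×10⁻¹³ N

v×B = (0, 1.20×10⁶, 1.33×10⁶) N/C.
E + v×B = (0, 1.20×10⁶, 1.33×10⁶) N/C.
F = q(E + v×B) = (−1.602×10⁻¹⁹ C)·(0, 1.20×10⁶, 1.33×10⁶) = (0, -1.92×10⁻¹³, -2.14×10⁻¹³) N.
|F| = 2.87×10⁻¹³ N.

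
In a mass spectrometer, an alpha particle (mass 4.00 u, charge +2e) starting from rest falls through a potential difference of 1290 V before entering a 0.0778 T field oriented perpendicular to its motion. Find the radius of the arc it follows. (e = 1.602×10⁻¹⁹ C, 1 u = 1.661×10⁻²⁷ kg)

r ≈ 0.0940 m

Acceleration: |q|V = ½mv² ⇒ v = √(2|q|V/m) = √(2·3.204×10⁻¹⁹·1290/6.644×10⁻²⁷) ≈ 3.527×10⁵ m/s.
In the field: r = mv/(|q|B) = (6.644×10⁻²⁷)(3.527×10⁵)/((3.204×10⁻¹⁹)(0.0778)) ≈ 0.0940 m.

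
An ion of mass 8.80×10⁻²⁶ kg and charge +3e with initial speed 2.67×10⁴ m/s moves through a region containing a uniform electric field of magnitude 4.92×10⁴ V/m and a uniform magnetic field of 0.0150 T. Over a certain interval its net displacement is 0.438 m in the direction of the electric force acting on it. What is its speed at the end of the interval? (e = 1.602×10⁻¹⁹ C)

B does no work; ΔKE = |q|E d.
½mv_f² = ½mv₀² + |q|Ed = ½(8.80×10⁻²⁶)(2.67×10⁴)² + (4.806×10⁻¹⁹)(4.92×10⁴)(0.438) ≈ 3.137×10⁻¹⁷ J + 1.036×10⁻¹⁴ J ≈ 1.039×10⁻¹⁴ J.
v_f = √(2·1.039×10⁻¹⁴/8.80×10⁻²⁶) ≈ 4.86×10⁵ m/s.

v_f ≈ 4.86×10⁵ m/s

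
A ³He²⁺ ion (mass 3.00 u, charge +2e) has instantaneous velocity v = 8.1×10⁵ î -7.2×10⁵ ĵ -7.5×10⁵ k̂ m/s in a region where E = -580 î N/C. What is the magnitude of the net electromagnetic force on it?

|F| ≈ 1.86×10⁻¹⁶ N

Only an electric field acts, so F = qE = (3.204×10⁻¹⁹ C)·(-580, 0, 0) = (-1.86×10⁻¹⁶, 0, 0) N.
|F| = 1.86×10⁻¹⁶ N.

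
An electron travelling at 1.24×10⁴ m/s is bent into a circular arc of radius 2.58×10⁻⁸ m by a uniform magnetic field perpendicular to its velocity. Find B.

From |q|vB = mv²/r, B = mv/(|q|r).
B = (9.109×10⁻³¹)(1.24×10⁴)/((1.602×10⁻¹⁹)(2.58×10⁻⁸)) ≈ 2.73 T.

B ≈ 2.73 T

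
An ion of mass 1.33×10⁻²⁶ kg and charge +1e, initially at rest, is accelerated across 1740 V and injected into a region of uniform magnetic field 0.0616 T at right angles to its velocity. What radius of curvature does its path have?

r ≈ 0.276 m

Acceleration: |q|V = ½mv² ⇒ v = √(2|q|V/m) = √(2·1.602×10⁻¹⁹·1740/1.33×10⁻²⁶) ≈ 2.047×10⁵ m/s.
In the field: r = mv/(|q|B) = (1.33×10⁻²⁶)(2.047×10⁵)/((1.602×10⁻¹⁹)(0.0616)) ≈ 0.276 m.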